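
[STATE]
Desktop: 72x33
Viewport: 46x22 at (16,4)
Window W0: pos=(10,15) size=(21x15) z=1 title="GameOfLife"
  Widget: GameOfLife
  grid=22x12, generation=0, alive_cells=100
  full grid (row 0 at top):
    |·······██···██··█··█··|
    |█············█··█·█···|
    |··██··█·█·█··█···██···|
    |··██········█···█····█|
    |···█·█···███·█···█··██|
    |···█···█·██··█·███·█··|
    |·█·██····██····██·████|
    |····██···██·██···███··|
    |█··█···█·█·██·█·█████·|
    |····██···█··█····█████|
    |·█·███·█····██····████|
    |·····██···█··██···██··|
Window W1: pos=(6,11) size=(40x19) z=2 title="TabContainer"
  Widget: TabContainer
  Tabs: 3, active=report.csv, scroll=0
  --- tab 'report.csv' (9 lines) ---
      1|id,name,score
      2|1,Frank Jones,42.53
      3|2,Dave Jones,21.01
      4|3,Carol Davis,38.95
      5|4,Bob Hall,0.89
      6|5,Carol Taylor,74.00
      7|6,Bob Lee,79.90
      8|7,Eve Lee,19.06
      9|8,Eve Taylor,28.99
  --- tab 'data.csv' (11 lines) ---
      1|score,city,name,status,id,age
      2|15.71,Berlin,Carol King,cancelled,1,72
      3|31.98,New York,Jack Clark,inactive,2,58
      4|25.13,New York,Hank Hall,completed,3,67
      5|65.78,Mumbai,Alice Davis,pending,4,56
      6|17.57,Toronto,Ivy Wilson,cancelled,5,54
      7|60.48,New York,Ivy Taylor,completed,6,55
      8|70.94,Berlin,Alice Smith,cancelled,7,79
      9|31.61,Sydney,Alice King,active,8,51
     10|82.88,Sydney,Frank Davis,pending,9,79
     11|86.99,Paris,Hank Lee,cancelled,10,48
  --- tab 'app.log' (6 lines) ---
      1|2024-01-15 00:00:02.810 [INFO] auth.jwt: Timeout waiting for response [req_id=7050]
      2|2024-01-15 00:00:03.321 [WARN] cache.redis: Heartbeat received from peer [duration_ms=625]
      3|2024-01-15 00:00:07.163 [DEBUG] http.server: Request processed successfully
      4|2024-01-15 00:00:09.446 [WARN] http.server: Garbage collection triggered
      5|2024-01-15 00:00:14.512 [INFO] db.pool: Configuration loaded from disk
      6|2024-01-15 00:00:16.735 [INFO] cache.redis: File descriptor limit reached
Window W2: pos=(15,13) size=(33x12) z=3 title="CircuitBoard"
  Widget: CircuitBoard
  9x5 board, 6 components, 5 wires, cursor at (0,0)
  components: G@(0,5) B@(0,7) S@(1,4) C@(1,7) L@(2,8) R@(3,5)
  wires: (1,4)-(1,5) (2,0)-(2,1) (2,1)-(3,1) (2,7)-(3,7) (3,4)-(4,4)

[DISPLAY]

                                              
                                              
                                              
                                              
                                              
                                              
                                              
━━━━━━━━━━━━━━━━━━━━━━━━━━━━━┓                
iner                         ┃                
━━━━━━━━━━━━━━━━━━━━━━━━━━━━━━━┓              
 CircuitBoard                  ┃              
───────────────────────────────┨              
   0 1 2 3 4 5 6 7 8           ┃              
0  [.]                  G      ┃              
                               ┃              
1                   S ─ ·      ┃              
                               ┃              
2   · ─ ·                      ┃              
        │                      ┃              
3       ·           ·   R      ┃              
━━━━━━━━━━━━━━━━━━━━━━━━━━━━━━━┛              
                             ┃                


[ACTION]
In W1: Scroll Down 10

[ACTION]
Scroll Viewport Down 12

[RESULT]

━━━━━━━━━━━━━━━━━━━━━━━━━━━━━┓                
iner                         ┃                
━━━━━━━━━━━━━━━━━━━━━━━━━━━━━━━┓              
 CircuitBoard                  ┃              
───────────────────────────────┨              
   0 1 2 3 4 5 6 7 8           ┃              
0  [.]                  G      ┃              
                               ┃              
1                   S ─ ·      ┃              
                               ┃              
2   · ─ ·                      ┃              
        │                      ┃              
3       ·           ·   R      ┃              
━━━━━━━━━━━━━━━━━━━━━━━━━━━━━━━┛              
                             ┃                
                             ┃                
                             ┃                
                             ┃                
━━━━━━━━━━━━━━━━━━━━━━━━━━━━━┛                
                                              
                                              
                                              


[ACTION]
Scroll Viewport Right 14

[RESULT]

━━━━━━━━━━━━━━━━━━━┓                          
                   ┃                          
━━━━━━━━━━━━━━━━━━━━━┓                        
ard                  ┃                        
─────────────────────┨                        
 4 5 6 7 8           ┃                        
              G      ┃                        
                     ┃                        
          S ─ ·      ┃                        
                     ┃                        
                     ┃                        
                     ┃                        
          ·   R      ┃                        
━━━━━━━━━━━━━━━━━━━━━┛                        
                   ┃                          
                   ┃                          
                   ┃                          
                   ┃                          
━━━━━━━━━━━━━━━━━━━┛                          
                                              
                                              
                                              


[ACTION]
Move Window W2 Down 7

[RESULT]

━━━━━━━━━━━━━━━━━━━┓                          
                   ┃                          
───────────────────┨                          
csv │ app.log      ┃                          
───────────────────┃                          
                   ┃                          
                   ┃                          
                   ┃                          
                   ┃                          
━━━━━━━━━━━━━━━━━━━━━┓                        
ard                  ┃                        
─────────────────────┨                        
 4 5 6 7 8           ┃                        
              G      ┃                        
                     ┃                        
          S ─ ·      ┃                        
                     ┃                        
                     ┃                        
                     ┃                        
          ·   R      ┃                        
━━━━━━━━━━━━━━━━━━━━━┛                        
                                              


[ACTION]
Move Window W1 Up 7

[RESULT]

                   ┃                          
                   ┃                          
                   ┃                          
                   ┃                          
                   ┃                          
                   ┃                          
                   ┃                          
                   ┃                          
                   ┃                          
━━━━━━━━━━━━━━━━━━━━━┓                        
ard                  ┃                        
─────────────────────┨                        
 4 5 6 7 8           ┃                        
              G      ┃                        
                     ┃                        
          S ─ ·      ┃                        
                     ┃                        
                     ┃                        
                     ┃                        
          ·   R      ┃                        
━━━━━━━━━━━━━━━━━━━━━┛                        
                                              


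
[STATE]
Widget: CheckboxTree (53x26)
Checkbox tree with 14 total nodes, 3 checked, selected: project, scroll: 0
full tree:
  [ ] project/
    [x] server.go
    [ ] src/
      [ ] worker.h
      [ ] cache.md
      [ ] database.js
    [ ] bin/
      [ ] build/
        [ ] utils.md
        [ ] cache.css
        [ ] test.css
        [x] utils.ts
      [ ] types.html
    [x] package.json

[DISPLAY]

>[-] project/                                        
   [x] server.go                                     
   [ ] src/                                          
     [ ] worker.h                                    
     [ ] cache.md                                    
     [ ] database.js                                 
   [-] bin/                                          
     [-] build/                                      
       [ ] utils.md                                  
       [ ] cache.css                                 
       [ ] test.css                                  
       [x] utils.ts                                  
     [ ] types.html                                  
   [x] package.json                                  
                                                     
                                                     
                                                     
                                                     
                                                     
                                                     
                                                     
                                                     
                                                     
                                                     
                                                     
                                                     


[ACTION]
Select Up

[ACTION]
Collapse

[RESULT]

>[-] project/                                        
                                                     
                                                     
                                                     
                                                     
                                                     
                                                     
                                                     
                                                     
                                                     
                                                     
                                                     
                                                     
                                                     
                                                     
                                                     
                                                     
                                                     
                                                     
                                                     
                                                     
                                                     
                                                     
                                                     
                                                     
                                                     


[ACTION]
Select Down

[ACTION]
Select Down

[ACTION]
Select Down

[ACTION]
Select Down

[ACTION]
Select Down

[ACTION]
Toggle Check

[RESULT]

>[x] project/                                        
                                                     
                                                     
                                                     
                                                     
                                                     
                                                     
                                                     
                                                     
                                                     
                                                     
                                                     
                                                     
                                                     
                                                     
                                                     
                                                     
                                                     
                                                     
                                                     
                                                     
                                                     
                                                     
                                                     
                                                     
                                                     


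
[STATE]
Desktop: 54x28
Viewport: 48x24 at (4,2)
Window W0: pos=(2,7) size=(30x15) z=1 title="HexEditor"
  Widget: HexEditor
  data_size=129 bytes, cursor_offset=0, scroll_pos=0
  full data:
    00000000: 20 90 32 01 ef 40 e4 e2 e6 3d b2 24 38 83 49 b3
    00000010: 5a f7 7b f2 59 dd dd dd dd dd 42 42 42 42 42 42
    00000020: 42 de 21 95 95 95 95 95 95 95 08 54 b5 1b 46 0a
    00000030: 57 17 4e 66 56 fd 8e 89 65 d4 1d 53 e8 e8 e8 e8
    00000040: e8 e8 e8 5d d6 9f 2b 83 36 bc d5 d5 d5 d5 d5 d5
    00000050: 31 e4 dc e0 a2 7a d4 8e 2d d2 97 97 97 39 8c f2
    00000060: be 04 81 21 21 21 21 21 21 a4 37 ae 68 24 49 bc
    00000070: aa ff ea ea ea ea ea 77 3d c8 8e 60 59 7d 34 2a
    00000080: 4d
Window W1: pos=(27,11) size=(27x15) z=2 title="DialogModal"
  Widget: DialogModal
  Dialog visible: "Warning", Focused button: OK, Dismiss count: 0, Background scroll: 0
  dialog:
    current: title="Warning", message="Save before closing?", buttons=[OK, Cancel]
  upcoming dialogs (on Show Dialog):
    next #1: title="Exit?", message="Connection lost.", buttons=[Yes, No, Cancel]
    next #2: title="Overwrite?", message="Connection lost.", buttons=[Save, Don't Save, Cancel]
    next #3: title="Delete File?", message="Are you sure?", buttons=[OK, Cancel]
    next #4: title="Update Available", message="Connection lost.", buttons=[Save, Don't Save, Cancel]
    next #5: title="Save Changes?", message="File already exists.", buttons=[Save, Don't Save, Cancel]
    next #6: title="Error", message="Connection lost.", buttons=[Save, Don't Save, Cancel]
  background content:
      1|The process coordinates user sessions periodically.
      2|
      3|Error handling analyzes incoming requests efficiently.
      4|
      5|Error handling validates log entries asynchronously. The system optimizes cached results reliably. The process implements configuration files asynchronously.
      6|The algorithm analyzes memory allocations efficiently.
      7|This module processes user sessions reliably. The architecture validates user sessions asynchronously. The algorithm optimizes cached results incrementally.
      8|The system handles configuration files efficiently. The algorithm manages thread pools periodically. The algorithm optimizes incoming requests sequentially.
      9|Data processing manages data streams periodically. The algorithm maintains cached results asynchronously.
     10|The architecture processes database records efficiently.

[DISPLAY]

                                                
                                                
                                                
                                                
                                                
━━━━━━━━━━━━━━━━━━━━━━━━━━━┓                    
HexEditor                  ┃                    
───────────────────────────┨                    
0000000  20 90 32 01 ef 40 ┃                    
0000010  5a f7 7b f2 59┏━━━━━━━━━━━━━━━━━━━━━━━━
0000020  42 de 21 95 95┃ DialogModal            
0000030  57 17 4e 66 56┠────────────────────────
0000040  e8 e8 e8 5d d6┃The process coordinates 
0000050  31 e4 dc e0 a2┃                        
0000060  be 04 81 21 21┃Error handling analyzes 
0000070  aa ff ea ea ea┃  ┌───────────────────┐ 
0000080  4d            ┃Er│      Warning      │s
                       ┃Th│Save before closing│m
                       ┃Th│   [OK]  Cancel    │s
━━━━━━━━━━━━━━━━━━━━━━━┃Th└───────────────────┘i
                       ┃Data processing manages 
                       ┃The architecture process
                       ┃                        
                       ┗━━━━━━━━━━━━━━━━━━━━━━━━


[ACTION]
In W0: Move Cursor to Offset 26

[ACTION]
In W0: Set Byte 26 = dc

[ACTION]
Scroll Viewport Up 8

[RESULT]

                                                
                                                
                                                
                                                
                                                
                                                
                                                
━━━━━━━━━━━━━━━━━━━━━━━━━━━┓                    
HexEditor                  ┃                    
───────────────────────────┨                    
0000000  20 90 32 01 ef 40 ┃                    
0000010  5a f7 7b f2 59┏━━━━━━━━━━━━━━━━━━━━━━━━
0000020  42 de 21 95 95┃ DialogModal            
0000030  57 17 4e 66 56┠────────────────────────
0000040  e8 e8 e8 5d d6┃The process coordinates 
0000050  31 e4 dc e0 a2┃                        
0000060  be 04 81 21 21┃Error handling analyzes 
0000070  aa ff ea ea ea┃  ┌───────────────────┐ 
0000080  4d            ┃Er│      Warning      │s
                       ┃Th│Save before closing│m
                       ┃Th│   [OK]  Cancel    │s
━━━━━━━━━━━━━━━━━━━━━━━┃Th└───────────────────┘i
                       ┃Data processing manages 
                       ┃The architecture process


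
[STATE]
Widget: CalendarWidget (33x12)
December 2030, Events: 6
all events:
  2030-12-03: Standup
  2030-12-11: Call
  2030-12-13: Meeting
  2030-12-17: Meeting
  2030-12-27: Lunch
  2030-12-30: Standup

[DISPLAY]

          December 2030          
Mo Tu We Th Fr Sa Su             
                   1             
 2  3*  4  5  6  7  8            
 9 10 11* 12 13* 14 15           
16 17* 18 19 20 21 22            
23 24 25 26 27* 28 29            
30* 31                           
                                 
                                 
                                 
                                 


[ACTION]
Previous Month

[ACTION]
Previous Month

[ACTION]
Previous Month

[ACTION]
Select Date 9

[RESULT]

          September 2030         
Mo Tu We Th Fr Sa Su             
                   1             
 2  3  4  5  6  7  8             
[ 9] 10 11 12 13 14 15           
16 17 18 19 20 21 22             
23 24 25 26 27 28 29             
30                               
                                 
                                 
                                 
                                 


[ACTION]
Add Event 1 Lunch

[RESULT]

          September 2030         
Mo Tu We Th Fr Sa Su             
                   1*            
 2  3  4  5  6  7  8             
[ 9] 10 11 12 13 14 15           
16 17 18 19 20 21 22             
23 24 25 26 27 28 29             
30                               
                                 
                                 
                                 
                                 


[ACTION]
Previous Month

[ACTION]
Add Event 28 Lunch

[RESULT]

           August 2030           
Mo Tu We Th Fr Sa Su             
          1  2  3  4             
 5  6  7  8  9 10 11             
12 13 14 15 16 17 18             
19 20 21 22 23 24 25             
26 27 28* 29 30 31               
                                 
                                 
                                 
                                 
                                 


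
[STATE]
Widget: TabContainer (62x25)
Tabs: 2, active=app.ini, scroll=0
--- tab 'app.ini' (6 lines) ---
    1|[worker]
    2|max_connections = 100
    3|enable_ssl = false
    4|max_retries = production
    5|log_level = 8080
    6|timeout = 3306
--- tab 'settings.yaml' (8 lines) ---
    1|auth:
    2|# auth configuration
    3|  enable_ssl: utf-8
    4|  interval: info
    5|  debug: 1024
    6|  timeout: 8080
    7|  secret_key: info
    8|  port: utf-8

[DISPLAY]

[app.ini]│ settings.yaml                                      
──────────────────────────────────────────────────────────────
[worker]                                                      
max_connections = 100                                         
enable_ssl = false                                            
max_retries = production                                      
log_level = 8080                                              
timeout = 3306                                                
                                                              
                                                              
                                                              
                                                              
                                                              
                                                              
                                                              
                                                              
                                                              
                                                              
                                                              
                                                              
                                                              
                                                              
                                                              
                                                              
                                                              


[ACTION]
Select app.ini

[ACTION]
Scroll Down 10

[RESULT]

[app.ini]│ settings.yaml                                      
──────────────────────────────────────────────────────────────
timeout = 3306                                                
                                                              
                                                              
                                                              
                                                              
                                                              
                                                              
                                                              
                                                              
                                                              
                                                              
                                                              
                                                              
                                                              
                                                              
                                                              
                                                              
                                                              
                                                              
                                                              
                                                              
                                                              
                                                              


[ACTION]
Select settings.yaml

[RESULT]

 app.ini │[settings.yaml]                                     
──────────────────────────────────────────────────────────────
auth:                                                         
# auth configuration                                          
  enable_ssl: utf-8                                           
  interval: info                                              
  debug: 1024                                                 
  timeout: 8080                                               
  secret_key: info                                            
  port: utf-8                                                 
                                                              
                                                              
                                                              
                                                              
                                                              
                                                              
                                                              
                                                              
                                                              
                                                              
                                                              
                                                              
                                                              
                                                              
                                                              


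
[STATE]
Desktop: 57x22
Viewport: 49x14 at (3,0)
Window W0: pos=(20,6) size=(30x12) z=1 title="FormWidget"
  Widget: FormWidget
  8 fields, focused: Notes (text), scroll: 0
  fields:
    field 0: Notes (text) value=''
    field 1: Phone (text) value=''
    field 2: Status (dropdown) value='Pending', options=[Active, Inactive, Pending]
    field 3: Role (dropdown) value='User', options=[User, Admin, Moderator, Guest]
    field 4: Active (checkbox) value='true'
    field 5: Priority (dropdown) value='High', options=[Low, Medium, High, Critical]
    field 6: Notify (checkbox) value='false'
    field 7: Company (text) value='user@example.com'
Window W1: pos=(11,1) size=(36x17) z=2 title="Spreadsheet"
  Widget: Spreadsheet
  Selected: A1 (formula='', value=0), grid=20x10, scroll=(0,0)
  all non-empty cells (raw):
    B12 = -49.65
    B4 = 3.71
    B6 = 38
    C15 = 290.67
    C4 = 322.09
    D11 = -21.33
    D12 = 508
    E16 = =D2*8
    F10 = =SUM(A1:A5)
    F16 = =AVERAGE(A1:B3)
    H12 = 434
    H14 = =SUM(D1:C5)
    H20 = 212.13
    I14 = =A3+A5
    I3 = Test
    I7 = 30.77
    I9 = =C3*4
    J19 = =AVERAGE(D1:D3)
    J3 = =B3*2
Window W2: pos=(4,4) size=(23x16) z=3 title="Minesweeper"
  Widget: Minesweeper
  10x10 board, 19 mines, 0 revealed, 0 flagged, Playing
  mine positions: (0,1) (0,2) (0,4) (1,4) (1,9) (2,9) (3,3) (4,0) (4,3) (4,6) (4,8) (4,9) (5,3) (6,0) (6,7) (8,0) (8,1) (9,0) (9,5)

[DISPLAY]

                                                 
        ┏━━━━━━━━━━━━━━━━━━━━━━━━━━━━━━━━━━┓     
        ┃ Spreadsheet                      ┃     
        ┠──────────────────────────────────┨     
 ┏━━━━━━━━━━━━━━━━━━━━━┓                   ┃     
 ┃ Minesweeper         ┃B       C       D  ┃     
 ┠─────────────────────┨-------------------┃━━┓  
 ┃■■■■■■■■■■           ┃    0       0      ┃  ┃  
 ┃■■■■■■■■■■           ┃    0       0      ┃──┨  
 ┃■■■■■■■■■■           ┃    0       0      ┃ ]┃  
 ┃■■■■■■■■■■           ┃ 3.71  322.09      ┃ ]┃  
 ┃■■■■■■■■■■           ┃    0       0      ┃▼]┃  
 ┃■■■■■■■■■■           ┃   38       0      ┃▼]┃  
 ┃■■■■■■■■■■           ┃    0       0      ┃  ┃  


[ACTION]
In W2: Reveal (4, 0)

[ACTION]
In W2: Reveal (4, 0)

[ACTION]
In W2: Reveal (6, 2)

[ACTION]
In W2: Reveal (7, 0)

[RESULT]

                                                 
        ┏━━━━━━━━━━━━━━━━━━━━━━━━━━━━━━━━━━┓     
        ┃ Spreadsheet                      ┃     
        ┠──────────────────────────────────┨     
 ┏━━━━━━━━━━━━━━━━━━━━━┓                   ┃     
 ┃ Minesweeper         ┃B       C       D  ┃     
 ┠─────────────────────┨-------------------┃━━┓  
 ┃■✹✹■✹■■■■■           ┃    0       0      ┃  ┃  
 ┃■■■■✹■■■■✹           ┃    0       0      ┃──┨  
 ┃■■■■■■■■■✹           ┃    0       0      ┃ ]┃  
 ┃■■■✹■■■■■■           ┃ 3.71  322.09      ┃ ]┃  
 ┃✹■■✹■■✹■✹✹           ┃    0       0      ┃▼]┃  
 ┃■■■✹■■■■■■           ┃   38       0      ┃▼]┃  
 ┃✹■■■■■■✹■■           ┃    0       0      ┃  ┃  


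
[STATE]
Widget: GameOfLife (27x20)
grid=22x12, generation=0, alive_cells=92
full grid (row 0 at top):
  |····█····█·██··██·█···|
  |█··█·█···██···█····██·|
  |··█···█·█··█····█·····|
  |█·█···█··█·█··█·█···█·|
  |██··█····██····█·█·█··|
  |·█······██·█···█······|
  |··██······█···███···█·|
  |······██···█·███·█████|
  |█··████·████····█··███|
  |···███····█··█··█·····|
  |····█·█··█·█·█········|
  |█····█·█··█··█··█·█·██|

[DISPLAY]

Gen: 0                     
····█····█·██··██·█···     
█··█·█···██···█····██·     
··█···█·█··█····█·····     
█·█···█··█·█··█·█···█·     
██··█····██····█·█·█··     
·█······██·█···█······     
··██······█···███···█·     
······██···█·███·█████     
█··████·████····█··███     
···███····█··█··█·····     
····█·█··█·█·█········     
█····█·█··█··█··█·█·██     
                           
                           
                           
                           
                           
                           
                           


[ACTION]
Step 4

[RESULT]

Gen: 4                     
··█·█···█·██·····█·█··     
··█·█···█··██····█··█·     
···█····██··██·█····█·     
·······██···█····█····     
··█·█·█··█··██········     
·██·█···█···██····█···     
·█······█·········█···     
··███···············█·     
····█···█···█··██████·     
·····█·█·█···██···██··     
····██··█·············     
·····████·············     
                           
                           
                           
                           
                           
                           
                           


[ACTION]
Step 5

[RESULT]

Gen: 9                     
··██····████·····█·██·     
··█·█······█·····█·██·     
··█·······██··········     
·········██···········     
·█··········█·········     
█·█··██·█·███·········     
█·█····██··██·········     
·█·······█····███·····     
········███··█·█···█··     
·····█··███··█·██·███·     
····█····█········██··     
····█████·············     
                           
                           
                           
                           
                           
                           
                           


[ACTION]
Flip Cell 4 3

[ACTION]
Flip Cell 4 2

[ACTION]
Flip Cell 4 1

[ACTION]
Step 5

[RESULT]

Gen: 14                    
·█·······███·······██·     
·█·······████······██·     
······················     
······················     
·······██·············     
·····██···█·██········     
·····█····███·········     
·····█···███···██·····     
······██·······███████     
·····················█     
····················█·     
·················██···     
                           
                           
                           
                           
                           
                           
                           


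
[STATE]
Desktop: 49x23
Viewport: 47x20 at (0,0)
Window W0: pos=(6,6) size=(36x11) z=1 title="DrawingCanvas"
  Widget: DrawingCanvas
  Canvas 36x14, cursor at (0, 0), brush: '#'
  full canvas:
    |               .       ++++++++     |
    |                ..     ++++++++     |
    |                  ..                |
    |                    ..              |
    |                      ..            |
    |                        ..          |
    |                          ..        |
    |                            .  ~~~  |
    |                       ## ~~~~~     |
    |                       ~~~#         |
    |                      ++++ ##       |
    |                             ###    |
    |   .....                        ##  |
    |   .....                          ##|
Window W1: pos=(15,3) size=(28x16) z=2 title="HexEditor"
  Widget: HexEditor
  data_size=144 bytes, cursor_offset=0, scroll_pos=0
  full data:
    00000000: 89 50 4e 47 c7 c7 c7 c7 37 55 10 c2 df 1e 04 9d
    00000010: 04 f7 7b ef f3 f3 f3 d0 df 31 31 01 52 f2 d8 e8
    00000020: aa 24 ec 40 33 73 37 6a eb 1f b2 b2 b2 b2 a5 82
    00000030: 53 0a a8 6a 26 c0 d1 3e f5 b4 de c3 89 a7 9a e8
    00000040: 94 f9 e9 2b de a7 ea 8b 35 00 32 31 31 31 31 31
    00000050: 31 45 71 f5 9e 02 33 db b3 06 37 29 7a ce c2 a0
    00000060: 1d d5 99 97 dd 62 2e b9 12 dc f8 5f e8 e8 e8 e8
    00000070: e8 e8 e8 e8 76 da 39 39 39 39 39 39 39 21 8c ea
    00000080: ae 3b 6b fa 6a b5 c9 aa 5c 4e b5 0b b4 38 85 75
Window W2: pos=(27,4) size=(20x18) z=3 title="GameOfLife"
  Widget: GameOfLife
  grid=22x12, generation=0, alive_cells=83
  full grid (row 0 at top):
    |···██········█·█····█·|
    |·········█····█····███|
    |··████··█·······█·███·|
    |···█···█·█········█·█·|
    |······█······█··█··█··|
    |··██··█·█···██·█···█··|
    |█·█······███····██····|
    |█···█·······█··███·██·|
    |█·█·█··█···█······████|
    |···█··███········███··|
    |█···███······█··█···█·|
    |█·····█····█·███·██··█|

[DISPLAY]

                                               
                                               
                                               
               ┏━━━━━━━━━━━━━━━━━━━━━━━━━━┓    
               ┃ HexEditor ┏━━━━━━━━━━━━━━━━━━┓
               ┠───────────┃ GameOfLife       ┃
      ┏━━━━━━━━┃00000000  8┠──────────────────┨
      ┃ Drawing┃00000010  0┃Gen: 0            ┃
      ┠────────┃00000020  a┃·██········█·█····┃
      ┃+       ┃00000030  5┃·······█····█····█┃
      ┃        ┃00000040  9┃████··█·······█·██┃
      ┃        ┃00000050  3┃·█···█·█········█·┃
      ┃        ┃00000060  1┃····█······█··█··█┃
      ┃        ┃00000070  e┃██··█·█···██·█···█┃
      ┃        ┃00000080  a┃█······███····██··┃
      ┃        ┃           ┃··█·······█··███·█┃
      ┗━━━━━━━━┃           ┃█·█··█···█······██┃
               ┃           ┃·█··███········███┃
               ┗━━━━━━━━━━━┃··███······█··█···┃
                           ┃····█····█·███·██·┃


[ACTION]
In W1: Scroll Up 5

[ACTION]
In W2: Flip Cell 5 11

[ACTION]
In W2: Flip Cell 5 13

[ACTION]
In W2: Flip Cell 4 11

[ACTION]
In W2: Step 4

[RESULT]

                                               
                                               
                                               
               ┏━━━━━━━━━━━━━━━━━━━━━━━━━━┓    
               ┃ HexEditor ┏━━━━━━━━━━━━━━━━━━┓
               ┠───────────┃ GameOfLife       ┃
      ┏━━━━━━━━┃00000000  8┠──────────────────┨
      ┃ Drawing┃00000010  0┃Gen: 4            ┃
      ┠────────┃00000020  a┃············█·████┃
      ┃+       ┃00000030  5┃············█·····┃
      ┃        ┃00000040  9┃···██········███·█┃
      ┃        ┃00000050  3┃··███··███·····█·█┃
      ┃        ┃00000060  1┃···██··███·····█··┃
      ┃        ┃00000070  e┃█······█·█····█···┃
      ┃        ┃00000080  a┃█······███····█···┃
      ┃        ┃           ┃···············███┃
      ┗━━━━━━━━┃           ┃··██··············┃
               ┃           ┃·███··············┃
               ┗━━━━━━━━━━━┃·█················┃
                           ┃··················┃
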